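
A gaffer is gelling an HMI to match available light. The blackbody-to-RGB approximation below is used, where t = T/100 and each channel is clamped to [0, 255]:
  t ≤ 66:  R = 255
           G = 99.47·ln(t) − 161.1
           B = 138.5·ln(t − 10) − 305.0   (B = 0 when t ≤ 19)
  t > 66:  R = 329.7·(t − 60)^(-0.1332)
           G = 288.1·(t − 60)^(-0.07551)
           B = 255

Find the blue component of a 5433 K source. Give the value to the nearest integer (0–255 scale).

220

t = 5433/100 = 54.33; the t ≤ 66 branch applies.
B = 138.5·ln(54.33 − 10) − 305.0 = 138.5·ln 44.33 − 305.0 = 138.5·3.7917 − 305.0 = 220.145.
Rounded: 220.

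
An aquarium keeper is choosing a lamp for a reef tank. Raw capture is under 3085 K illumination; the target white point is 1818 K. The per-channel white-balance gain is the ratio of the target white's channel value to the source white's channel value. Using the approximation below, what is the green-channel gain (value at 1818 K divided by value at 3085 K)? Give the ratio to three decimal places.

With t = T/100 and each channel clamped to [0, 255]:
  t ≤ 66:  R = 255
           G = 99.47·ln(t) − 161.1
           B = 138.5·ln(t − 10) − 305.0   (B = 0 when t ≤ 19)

0.708

At 3085 K (t = 30.85):
  G = 99.47·ln 30.85 − 161.1 = 99.47·3.4291 − 161.1 = 179.996.
At 1818 K (t = 18.18):
  G = 99.47·ln 18.18 − 161.1 = 99.47·2.9003 − 161.1 = 127.395.
Gain = 127.395 / 179.996 = 0.7078 → 0.708.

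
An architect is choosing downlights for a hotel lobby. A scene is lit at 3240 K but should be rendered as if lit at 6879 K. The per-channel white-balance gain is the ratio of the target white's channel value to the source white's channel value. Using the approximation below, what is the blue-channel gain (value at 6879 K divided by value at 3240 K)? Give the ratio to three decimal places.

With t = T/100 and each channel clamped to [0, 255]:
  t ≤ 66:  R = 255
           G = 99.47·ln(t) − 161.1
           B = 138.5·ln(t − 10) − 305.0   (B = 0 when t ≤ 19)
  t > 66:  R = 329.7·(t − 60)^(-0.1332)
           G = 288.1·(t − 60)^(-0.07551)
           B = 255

At 3240 K (t = 32.4):
  B = 138.5·ln(32.4 − 10) − 305.0 = 138.5·ln 22.4 − 305.0 = 138.5·3.1091 − 305.0 = 125.605.
At 6879 K (t = 68.79):
  B = 255 by definition for t > 66.
Gain = 255.000 / 125.605 = 2.0302 → 2.030.

2.030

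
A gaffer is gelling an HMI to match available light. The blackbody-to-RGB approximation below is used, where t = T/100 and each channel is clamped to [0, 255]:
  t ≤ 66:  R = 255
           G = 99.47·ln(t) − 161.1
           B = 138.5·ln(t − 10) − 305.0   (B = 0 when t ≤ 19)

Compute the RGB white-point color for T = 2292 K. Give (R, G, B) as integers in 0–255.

(255, 150, 49)

t = 2292/100 = 22.92; the t ≤ 66 branch applies.
R = 255 by definition for t ≤ 66.
G = 99.47·ln 22.92 − 161.1 = 99.47·3.1320 − 161.1 = 150.441.
B = 138.5·ln(22.92 − 10) − 305.0 = 138.5·ln 12.92 − 305.0 = 138.5·2.5588 − 305.0 = 49.391.
Rounded: (255, 150, 49).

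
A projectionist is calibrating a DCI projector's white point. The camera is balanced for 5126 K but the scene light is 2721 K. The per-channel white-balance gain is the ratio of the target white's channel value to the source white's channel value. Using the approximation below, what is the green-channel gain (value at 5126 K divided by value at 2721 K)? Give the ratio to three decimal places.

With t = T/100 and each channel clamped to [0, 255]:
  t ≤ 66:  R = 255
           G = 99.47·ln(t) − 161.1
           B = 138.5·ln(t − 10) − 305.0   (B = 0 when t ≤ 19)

1.376

At 2721 K (t = 27.21):
  G = 99.47·ln 27.21 − 161.1 = 99.47·3.3036 − 161.1 = 167.508.
At 5126 K (t = 51.26):
  G = 99.47·ln 51.26 − 161.1 = 99.47·3.9369 − 161.1 = 230.505.
Gain = 230.505 / 167.508 = 1.3761 → 1.376.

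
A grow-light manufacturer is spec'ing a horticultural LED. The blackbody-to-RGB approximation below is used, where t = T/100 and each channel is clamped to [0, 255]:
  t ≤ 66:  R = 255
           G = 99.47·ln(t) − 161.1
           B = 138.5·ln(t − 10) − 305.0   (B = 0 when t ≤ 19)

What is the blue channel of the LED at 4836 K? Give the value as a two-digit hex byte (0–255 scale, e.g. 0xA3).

t = 4836/100 = 48.36; the t ≤ 66 branch applies.
B = 138.5·ln(48.36 − 10) − 305.0 = 138.5·ln 38.36 − 305.0 = 138.5·3.6470 − 305.0 = 200.112.
Rounded: 200; in hex, 0xC8.

0xC8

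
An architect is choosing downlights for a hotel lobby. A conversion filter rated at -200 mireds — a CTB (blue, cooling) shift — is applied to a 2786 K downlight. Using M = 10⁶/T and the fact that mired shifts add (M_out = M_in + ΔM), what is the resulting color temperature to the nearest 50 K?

6300 K

M_in = 10⁶/2786 = 358.94 mireds.
M_out = 358.94 + (-200) = 158.94 mireds.
T_out = 10⁶/158.94 = 6291.8 K → 6300 K.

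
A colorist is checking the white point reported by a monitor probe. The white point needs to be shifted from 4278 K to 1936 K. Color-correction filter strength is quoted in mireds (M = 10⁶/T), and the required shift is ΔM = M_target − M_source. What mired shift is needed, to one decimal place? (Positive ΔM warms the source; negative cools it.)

+282.8 mireds

M_source = 10⁶/4278 = 233.754; M_target = 10⁶/1936 = 516.529.
ΔM = 516.529 − 233.754 = 282.775 → +282.8 mireds, a warming shift.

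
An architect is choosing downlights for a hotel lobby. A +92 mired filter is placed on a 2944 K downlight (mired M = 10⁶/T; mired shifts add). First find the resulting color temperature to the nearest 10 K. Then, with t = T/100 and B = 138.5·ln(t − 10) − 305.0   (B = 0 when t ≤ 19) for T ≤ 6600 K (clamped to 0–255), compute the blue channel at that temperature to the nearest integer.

M_in = 10⁶/2944 = 339.67; M_out = 339.67 + (+92) = 431.67.
T_out = 10⁶/431.67 = 2316.6 K → 2320 K; t = 23.2.
B = 138.5·ln(23.2 − 10) − 305.0 = 138.5·ln 13.2 − 305.0 = 138.5·2.5802 − 305.0 = 52.360.
Rounded: 52.

52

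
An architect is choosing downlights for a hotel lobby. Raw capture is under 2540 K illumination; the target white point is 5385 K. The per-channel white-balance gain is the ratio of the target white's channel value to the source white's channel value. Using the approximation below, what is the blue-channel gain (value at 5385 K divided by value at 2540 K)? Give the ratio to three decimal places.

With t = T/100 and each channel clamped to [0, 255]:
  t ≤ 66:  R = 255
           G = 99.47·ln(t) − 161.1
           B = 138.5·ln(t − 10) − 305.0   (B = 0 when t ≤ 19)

2.966

At 2540 K (t = 25.4):
  B = 138.5·ln(25.4 − 10) − 305.0 = 138.5·ln 15.4 − 305.0 = 138.5·2.7344 − 305.0 = 73.710.
At 5385 K (t = 53.85):
  B = 138.5·ln(53.85 − 10) − 305.0 = 138.5·ln 43.85 − 305.0 = 138.5·3.7808 − 305.0 = 218.637.
Gain = 218.637 / 73.710 = 2.9662 → 2.966.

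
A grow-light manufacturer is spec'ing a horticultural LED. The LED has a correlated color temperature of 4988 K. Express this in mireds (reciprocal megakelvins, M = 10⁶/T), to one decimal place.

200.5 mireds

M = 10⁶ / 4988 = 200.481 → 200.5 mireds.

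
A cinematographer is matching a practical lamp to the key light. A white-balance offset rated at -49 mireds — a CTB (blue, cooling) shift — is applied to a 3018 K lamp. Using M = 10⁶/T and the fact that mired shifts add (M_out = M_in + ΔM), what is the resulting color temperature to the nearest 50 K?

M_in = 10⁶/3018 = 331.35 mireds.
M_out = 331.35 + (-49) = 282.35 mireds.
T_out = 10⁶/282.35 = 3541.8 K → 3550 K.

3550 K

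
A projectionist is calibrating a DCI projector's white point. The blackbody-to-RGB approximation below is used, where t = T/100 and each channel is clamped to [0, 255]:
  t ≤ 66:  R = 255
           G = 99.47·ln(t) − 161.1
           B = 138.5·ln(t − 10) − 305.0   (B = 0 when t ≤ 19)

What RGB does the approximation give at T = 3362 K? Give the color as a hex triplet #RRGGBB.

#FFBD85

t = 3362/100 = 33.62; the t ≤ 66 branch applies.
R = 255 by definition for t ≤ 66.
G = 99.47·ln 33.62 − 161.1 = 99.47·3.5151 − 161.1 = 188.549.
B = 138.5·ln(33.62 − 10) − 305.0 = 138.5·ln 23.62 − 305.0 = 138.5·3.1621 − 305.0 = 132.950.
Rounded: (255, 189, 133).
In hex: #FFBD85.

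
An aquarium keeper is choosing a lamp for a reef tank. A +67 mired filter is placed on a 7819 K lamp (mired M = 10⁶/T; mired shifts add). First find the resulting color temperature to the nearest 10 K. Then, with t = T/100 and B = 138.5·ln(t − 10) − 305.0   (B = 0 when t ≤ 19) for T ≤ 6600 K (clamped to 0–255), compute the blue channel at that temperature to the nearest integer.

210

M_in = 10⁶/7819 = 127.89; M_out = 127.89 + (+67) = 194.89.
T_out = 10⁶/194.89 = 5131.0 K → 5130 K; t = 51.3.
B = 138.5·ln(51.3 − 10) − 305.0 = 138.5·ln 41.3 − 305.0 = 138.5·3.7209 − 305.0 = 210.339.
Rounded: 210.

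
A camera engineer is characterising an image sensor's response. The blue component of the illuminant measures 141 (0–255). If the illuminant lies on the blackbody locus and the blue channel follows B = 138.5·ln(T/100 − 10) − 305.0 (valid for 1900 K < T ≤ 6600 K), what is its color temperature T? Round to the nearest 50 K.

3500 K

ln(t − 10) = (141 + 305.0) / 138.5 = 3.2202.
t − 10 = e^3.2202 = 25.034, so t = 35.034.
T = 100·t = 3503 K → 3500 K to the nearest 50 K.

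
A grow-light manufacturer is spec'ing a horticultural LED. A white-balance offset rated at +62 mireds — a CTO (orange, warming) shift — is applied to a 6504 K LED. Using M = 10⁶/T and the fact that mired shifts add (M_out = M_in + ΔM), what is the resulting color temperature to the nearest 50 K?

M_in = 10⁶/6504 = 153.75 mireds.
M_out = 153.75 + (+62) = 215.75 mireds.
T_out = 10⁶/215.75 = 4635.0 K → 4650 K.

4650 K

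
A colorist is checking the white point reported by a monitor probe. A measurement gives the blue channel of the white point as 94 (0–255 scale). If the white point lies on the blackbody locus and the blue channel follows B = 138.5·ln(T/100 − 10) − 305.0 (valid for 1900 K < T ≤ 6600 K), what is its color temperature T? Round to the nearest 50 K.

ln(t − 10) = (94 + 305.0) / 138.5 = 2.8809.
t − 10 = e^2.8809 = 17.830, so t = 27.830.
T = 100·t = 2783 K → 2800 K to the nearest 50 K.

2800 K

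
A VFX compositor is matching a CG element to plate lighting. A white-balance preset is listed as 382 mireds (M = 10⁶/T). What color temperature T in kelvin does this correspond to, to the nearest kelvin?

2618 K

T = 10⁶ / 382 = 2617.80 K → 2618 K.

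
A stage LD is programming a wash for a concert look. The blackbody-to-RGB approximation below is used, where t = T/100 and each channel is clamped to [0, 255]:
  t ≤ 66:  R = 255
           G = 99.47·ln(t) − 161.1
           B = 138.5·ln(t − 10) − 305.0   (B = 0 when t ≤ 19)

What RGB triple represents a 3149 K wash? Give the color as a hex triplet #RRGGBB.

#FFB678

t = 3149/100 = 31.49; the t ≤ 66 branch applies.
R = 255 by definition for t ≤ 66.
G = 99.47·ln 31.49 − 161.1 = 99.47·3.4497 − 161.1 = 182.039.
B = 138.5·ln(31.49 − 10) − 305.0 = 138.5·ln 21.49 − 305.0 = 138.5·3.0676 − 305.0 = 119.861.
Rounded: (255, 182, 120).
In hex: #FFB678.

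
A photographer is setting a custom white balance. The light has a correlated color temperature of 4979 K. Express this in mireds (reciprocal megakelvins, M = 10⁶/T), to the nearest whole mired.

201 mireds

M = 10⁶ / 4979 = 200.844 → 201 mireds.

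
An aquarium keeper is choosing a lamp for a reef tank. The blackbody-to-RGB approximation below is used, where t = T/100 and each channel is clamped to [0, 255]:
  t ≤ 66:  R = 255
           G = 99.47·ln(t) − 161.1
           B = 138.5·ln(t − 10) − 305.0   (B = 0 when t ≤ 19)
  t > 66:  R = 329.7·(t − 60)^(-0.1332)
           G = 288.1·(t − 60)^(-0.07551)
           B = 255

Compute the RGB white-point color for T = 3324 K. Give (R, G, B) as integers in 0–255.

t = 3324/100 = 33.24; the t ≤ 66 branch applies.
R = 255 by definition for t ≤ 66.
G = 99.47·ln 33.24 − 161.1 = 99.47·3.5038 − 161.1 = 187.418.
B = 138.5·ln(33.24 − 10) − 305.0 = 138.5·ln 23.24 − 305.0 = 138.5·3.1459 − 305.0 = 130.704.
Rounded: (255, 187, 131).

(255, 187, 131)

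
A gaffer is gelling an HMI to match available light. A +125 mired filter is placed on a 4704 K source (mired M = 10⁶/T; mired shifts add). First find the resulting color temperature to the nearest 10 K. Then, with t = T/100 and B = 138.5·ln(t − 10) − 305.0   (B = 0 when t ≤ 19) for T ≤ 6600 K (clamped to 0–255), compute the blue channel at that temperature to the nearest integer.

107

M_in = 10⁶/4704 = 212.59; M_out = 212.59 + (+125) = 337.59.
T_out = 10⁶/337.59 = 2962.2 K → 2960 K; t = 29.6.
B = 138.5·ln(29.6 − 10) − 305.0 = 138.5·ln 19.6 − 305.0 = 138.5·2.9755 − 305.0 = 107.111.
Rounded: 107.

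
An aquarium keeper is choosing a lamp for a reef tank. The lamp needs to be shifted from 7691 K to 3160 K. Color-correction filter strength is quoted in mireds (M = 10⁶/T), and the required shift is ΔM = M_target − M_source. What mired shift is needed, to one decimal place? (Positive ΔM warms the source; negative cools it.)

+186.4 mireds

M_source = 10⁶/7691 = 130.022; M_target = 10⁶/3160 = 316.456.
ΔM = 316.456 − 130.022 = 186.434 → +186.4 mireds, a warming shift.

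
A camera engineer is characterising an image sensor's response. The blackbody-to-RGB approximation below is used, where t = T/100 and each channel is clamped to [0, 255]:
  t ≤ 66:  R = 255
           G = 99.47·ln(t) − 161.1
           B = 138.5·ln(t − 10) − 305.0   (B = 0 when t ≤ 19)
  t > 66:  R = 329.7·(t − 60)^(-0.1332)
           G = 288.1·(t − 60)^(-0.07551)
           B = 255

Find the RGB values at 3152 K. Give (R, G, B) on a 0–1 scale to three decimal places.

t = 3152/100 = 31.52; the t ≤ 66 branch applies.
R = 255 by definition for t ≤ 66.
G = 99.47·ln 31.52 − 161.1 = 99.47·3.4506 − 161.1 = 182.133.
B = 138.5·ln(31.52 − 10) − 305.0 = 138.5·ln 21.52 − 305.0 = 138.5·3.0690 − 305.0 = 120.054.
Dividing each by 255: (1.0000, 0.7142, 0.4708) → (1.000, 0.714, 0.471).

(1.000, 0.714, 0.471)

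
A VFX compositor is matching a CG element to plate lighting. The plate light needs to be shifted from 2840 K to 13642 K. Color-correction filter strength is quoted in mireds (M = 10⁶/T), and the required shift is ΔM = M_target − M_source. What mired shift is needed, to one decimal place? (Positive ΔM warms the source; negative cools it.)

-278.8 mireds

M_source = 10⁶/2840 = 352.113; M_target = 10⁶/13642 = 73.303.
ΔM = 73.303 − 352.113 = -278.810 → -278.8 mireds, a cooling shift.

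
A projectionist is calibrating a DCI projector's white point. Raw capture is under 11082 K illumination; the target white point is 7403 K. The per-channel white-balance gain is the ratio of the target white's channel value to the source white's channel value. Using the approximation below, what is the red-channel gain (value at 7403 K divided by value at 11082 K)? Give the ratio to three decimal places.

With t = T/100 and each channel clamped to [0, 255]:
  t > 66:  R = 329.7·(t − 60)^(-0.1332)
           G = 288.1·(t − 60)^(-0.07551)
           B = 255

At 11082 K (t = 110.82):
  R = 329.7·(110.82 − 60)^(-0.1332) = 329.7·50.82^(-0.1332) = 329.7·0.59259 = 195.378.
At 7403 K (t = 74.03):
  R = 329.7·(74.03 − 60)^(-0.1332) = 329.7·14.03^(-0.1332) = 329.7·0.70342 = 231.916.
Gain = 231.916 / 195.378 = 1.1870 → 1.187.

1.187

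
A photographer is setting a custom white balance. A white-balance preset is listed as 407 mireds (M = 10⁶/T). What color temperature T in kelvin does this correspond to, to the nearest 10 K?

2460 K

T = 10⁶ / 407 = 2457.00 K → 2460 K.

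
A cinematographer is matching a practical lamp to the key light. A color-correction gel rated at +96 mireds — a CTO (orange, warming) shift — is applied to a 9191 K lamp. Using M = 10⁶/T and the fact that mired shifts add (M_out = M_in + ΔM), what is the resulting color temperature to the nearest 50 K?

4900 K

M_in = 10⁶/9191 = 108.80 mireds.
M_out = 108.80 + (+96) = 204.80 mireds.
T_out = 10⁶/204.80 = 4882.8 K → 4900 K.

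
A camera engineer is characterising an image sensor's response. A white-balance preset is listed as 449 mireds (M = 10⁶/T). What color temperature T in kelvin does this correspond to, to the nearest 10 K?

2230 K

T = 10⁶ / 449 = 2227.17 K → 2230 K.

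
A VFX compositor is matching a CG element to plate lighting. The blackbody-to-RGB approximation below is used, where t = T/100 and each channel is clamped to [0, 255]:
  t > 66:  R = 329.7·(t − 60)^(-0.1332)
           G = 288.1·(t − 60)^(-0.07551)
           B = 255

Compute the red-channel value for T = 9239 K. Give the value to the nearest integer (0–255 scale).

t = 9239/100 = 92.39; the t > 66 branch applies.
R = 329.7·(92.39 − 60)^(-0.1332) = 329.7·32.39^(-0.1332) = 329.7·0.62924 = 207.459.
Rounded: 207.

207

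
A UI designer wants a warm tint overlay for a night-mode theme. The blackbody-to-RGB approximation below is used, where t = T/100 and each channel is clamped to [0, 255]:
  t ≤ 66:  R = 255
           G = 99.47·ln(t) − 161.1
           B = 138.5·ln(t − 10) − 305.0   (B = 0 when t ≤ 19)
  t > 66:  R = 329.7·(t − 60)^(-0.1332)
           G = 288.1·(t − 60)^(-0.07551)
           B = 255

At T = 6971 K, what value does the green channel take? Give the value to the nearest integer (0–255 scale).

t = 6971/100 = 69.71; the t > 66 branch applies.
G = 288.1·(69.71 − 60)^(-0.07551) = 288.1·9.71^(-0.07551) = 288.1·0.84228 = 242.660.
Rounded: 243.

243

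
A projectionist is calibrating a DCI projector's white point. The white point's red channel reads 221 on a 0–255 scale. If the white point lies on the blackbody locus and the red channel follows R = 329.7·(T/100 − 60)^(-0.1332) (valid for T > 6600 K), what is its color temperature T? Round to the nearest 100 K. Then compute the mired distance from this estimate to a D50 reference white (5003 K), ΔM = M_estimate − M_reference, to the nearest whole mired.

-75 mireds

(t − 60)^(-0.1332) = 221/329.7 = 0.67031.
t − 60 = 0.67031^(1/-0.1332) = 0.67031^(-7.508) = 20.149, so t = 80.149.
T = 100·t = 8015 K → 8000 K to the nearest 100 K.
M_estimate = 10⁶/8000 = 125.00; M_reference = 10⁶/5003 = 199.88.
ΔM = 125.00 − 199.88 = -74.88 → -75 mireds.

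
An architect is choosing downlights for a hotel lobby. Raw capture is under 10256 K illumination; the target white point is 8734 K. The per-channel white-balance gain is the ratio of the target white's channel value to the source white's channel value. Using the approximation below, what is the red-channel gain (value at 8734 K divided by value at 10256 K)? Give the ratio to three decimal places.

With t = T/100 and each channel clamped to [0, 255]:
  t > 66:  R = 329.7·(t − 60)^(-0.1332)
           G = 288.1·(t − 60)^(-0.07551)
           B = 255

1.061

At 10256 K (t = 102.56):
  R = 329.7·(102.56 − 60)^(-0.1332) = 329.7·42.56^(-0.1332) = 329.7·0.60676 = 200.049.
At 8734 K (t = 87.34):
  R = 329.7·(87.34 − 60)^(-0.1332) = 329.7·27.34^(-0.1332) = 329.7·0.64360 = 212.196.
Gain = 212.196 / 200.049 = 1.0607 → 1.061.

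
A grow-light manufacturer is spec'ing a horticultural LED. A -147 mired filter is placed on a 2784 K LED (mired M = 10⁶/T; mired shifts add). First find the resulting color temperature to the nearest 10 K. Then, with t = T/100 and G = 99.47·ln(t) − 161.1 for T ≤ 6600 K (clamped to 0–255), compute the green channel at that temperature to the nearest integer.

M_in = 10⁶/2784 = 359.20; M_out = 359.20 + (-147) = 212.20.
T_out = 10⁶/212.20 = 4712.6 K → 4710 K; t = 47.1.
G = 99.47·ln 47.1 − 161.1 = 99.47·3.8523 − 161.1 = 222.086.
Rounded: 222.

222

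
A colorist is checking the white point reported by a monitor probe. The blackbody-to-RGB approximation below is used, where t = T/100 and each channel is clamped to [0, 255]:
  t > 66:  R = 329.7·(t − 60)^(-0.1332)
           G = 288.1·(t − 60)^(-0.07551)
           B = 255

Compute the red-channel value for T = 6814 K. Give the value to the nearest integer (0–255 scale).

249

t = 6814/100 = 68.14; the t > 66 branch applies.
R = 329.7·(68.14 − 60)^(-0.1332) = 329.7·8.14^(-0.1332) = 329.7·0.75632 = 249.358.
Rounded: 249.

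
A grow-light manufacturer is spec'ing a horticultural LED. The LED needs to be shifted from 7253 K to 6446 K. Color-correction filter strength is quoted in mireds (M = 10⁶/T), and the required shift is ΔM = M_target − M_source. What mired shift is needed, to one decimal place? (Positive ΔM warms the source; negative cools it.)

+17.3 mireds

M_source = 10⁶/7253 = 137.874; M_target = 10⁶/6446 = 155.135.
ΔM = 155.135 − 137.874 = 17.261 → +17.3 mireds, a warming shift.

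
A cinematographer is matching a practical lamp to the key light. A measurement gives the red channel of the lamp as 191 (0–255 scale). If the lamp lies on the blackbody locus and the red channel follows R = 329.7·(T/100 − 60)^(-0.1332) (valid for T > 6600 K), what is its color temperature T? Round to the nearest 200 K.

12000 K

(t − 60)^(-0.1332) = 191/329.7 = 0.57931.
t − 60 = 0.57931^(1/-0.1332) = 0.57931^(-7.508) = 60.245, so t = 120.245.
T = 100·t = 12025 K → 12000 K to the nearest 200 K.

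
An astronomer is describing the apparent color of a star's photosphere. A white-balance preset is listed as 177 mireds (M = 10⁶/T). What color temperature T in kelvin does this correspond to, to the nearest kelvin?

T = 10⁶ / 177 = 5649.72 K → 5650 K.

5650 K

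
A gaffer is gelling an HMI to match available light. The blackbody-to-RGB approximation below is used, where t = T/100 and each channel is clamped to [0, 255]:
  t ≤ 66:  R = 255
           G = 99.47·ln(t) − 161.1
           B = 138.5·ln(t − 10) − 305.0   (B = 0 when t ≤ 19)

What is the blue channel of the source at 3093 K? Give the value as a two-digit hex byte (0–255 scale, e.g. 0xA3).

0x74

t = 3093/100 = 30.93; the t ≤ 66 branch applies.
B = 138.5·ln(30.93 − 10) − 305.0 = 138.5·ln 20.93 − 305.0 = 138.5·3.0412 − 305.0 = 116.204.
Rounded: 116; in hex, 0x74.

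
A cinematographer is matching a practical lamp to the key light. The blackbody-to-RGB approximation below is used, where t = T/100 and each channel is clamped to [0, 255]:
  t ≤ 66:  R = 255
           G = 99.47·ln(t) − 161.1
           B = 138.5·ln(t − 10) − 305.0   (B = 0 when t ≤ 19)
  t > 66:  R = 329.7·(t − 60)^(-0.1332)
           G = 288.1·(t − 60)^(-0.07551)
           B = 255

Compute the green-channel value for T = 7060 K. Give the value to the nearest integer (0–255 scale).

t = 7060/100 = 70.6; the t > 66 branch applies.
G = 288.1·(70.6 − 60)^(-0.07551) = 288.1·10.6^(-0.07551) = 288.1·0.83672 = 241.058.
Rounded: 241.

241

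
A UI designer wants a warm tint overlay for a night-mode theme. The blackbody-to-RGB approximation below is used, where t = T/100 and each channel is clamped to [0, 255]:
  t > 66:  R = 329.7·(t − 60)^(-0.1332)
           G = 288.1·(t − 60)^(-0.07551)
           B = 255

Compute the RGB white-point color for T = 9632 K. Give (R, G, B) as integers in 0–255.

t = 9632/100 = 96.32; the t > 66 branch applies.
R = 329.7·(96.32 − 60)^(-0.1332) = 329.7·36.32^(-0.1332) = 329.7·0.61971 = 204.318.
G = 288.1·(96.32 − 60)^(-0.07551) = 288.1·36.32^(-0.07551) = 288.1·0.76242 = 219.653.
B = 255 by definition for t > 66.
Rounded: (204, 220, 255).

(204, 220, 255)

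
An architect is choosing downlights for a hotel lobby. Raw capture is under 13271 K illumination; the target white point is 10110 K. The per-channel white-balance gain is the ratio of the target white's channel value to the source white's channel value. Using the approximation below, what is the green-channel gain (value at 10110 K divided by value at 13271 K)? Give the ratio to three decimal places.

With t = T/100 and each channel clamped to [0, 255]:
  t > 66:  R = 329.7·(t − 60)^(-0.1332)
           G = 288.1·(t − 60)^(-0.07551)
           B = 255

1.044

At 13271 K (t = 132.71):
  G = 288.1·(132.71 − 60)^(-0.07551) = 288.1·72.71^(-0.07551) = 288.1·0.72349 = 208.437.
At 10110 K (t = 101.1):
  G = 288.1·(101.1 − 60)^(-0.07551) = 288.1·41.1^(-0.07551) = 288.1·0.75533 = 217.612.
Gain = 217.612 / 208.437 = 1.0440 → 1.044.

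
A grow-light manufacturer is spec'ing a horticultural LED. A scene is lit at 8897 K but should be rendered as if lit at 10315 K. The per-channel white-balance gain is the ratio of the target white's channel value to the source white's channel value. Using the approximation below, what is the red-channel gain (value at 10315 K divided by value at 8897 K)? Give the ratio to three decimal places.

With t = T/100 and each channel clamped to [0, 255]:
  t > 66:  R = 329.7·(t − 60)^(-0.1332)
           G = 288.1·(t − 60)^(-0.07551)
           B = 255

0.948

At 8897 K (t = 88.97):
  R = 329.7·(88.97 − 60)^(-0.1332) = 329.7·28.97^(-0.1332) = 329.7·0.63866 = 210.566.
At 10315 K (t = 103.15):
  R = 329.7·(103.15 − 60)^(-0.1332) = 329.7·43.15^(-0.1332) = 329.7·0.60565 = 199.682.
Gain = 199.682 / 210.566 = 0.9483 → 0.948.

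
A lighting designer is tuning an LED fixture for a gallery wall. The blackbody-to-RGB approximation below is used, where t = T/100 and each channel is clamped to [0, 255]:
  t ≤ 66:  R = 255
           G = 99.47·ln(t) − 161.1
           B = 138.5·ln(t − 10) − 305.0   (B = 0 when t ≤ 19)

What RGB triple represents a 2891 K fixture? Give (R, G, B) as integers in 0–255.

t = 2891/100 = 28.91; the t ≤ 66 branch applies.
R = 255 by definition for t ≤ 66.
G = 99.47·ln 28.91 − 161.1 = 99.47·3.3642 − 161.1 = 173.536.
B = 138.5·ln(28.91 − 10) − 305.0 = 138.5·ln 18.91 − 305.0 = 138.5·2.9397 − 305.0 = 102.147.
Rounded: (255, 174, 102).

(255, 174, 102)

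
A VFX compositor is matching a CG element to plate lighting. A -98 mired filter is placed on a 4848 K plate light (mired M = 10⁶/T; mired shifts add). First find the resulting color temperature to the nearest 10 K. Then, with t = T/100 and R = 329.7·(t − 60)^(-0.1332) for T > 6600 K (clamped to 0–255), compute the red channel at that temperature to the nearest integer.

M_in = 10⁶/4848 = 206.27; M_out = 206.27 + (-98) = 108.27.
T_out = 10⁶/108.27 = 9236.1 K → 9240 K; t = 92.4.
R = 329.7·(92.4 − 60)^(-0.1332) = 329.7·32.4^(-0.1332) = 329.7·0.62921 = 207.450.
Rounded: 207.

207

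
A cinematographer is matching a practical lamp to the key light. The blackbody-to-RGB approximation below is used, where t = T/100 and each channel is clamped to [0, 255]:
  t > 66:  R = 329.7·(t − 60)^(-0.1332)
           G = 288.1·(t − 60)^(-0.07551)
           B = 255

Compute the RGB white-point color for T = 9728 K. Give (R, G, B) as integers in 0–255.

t = 9728/100 = 97.28; the t > 66 branch applies.
R = 329.7·(97.28 − 60)^(-0.1332) = 329.7·37.28^(-0.1332) = 329.7·0.61756 = 203.610.
G = 288.1·(97.28 − 60)^(-0.07551) = 288.1·37.28^(-0.07551) = 288.1·0.76092 = 219.220.
B = 255 by definition for t > 66.
Rounded: (204, 219, 255).

(204, 219, 255)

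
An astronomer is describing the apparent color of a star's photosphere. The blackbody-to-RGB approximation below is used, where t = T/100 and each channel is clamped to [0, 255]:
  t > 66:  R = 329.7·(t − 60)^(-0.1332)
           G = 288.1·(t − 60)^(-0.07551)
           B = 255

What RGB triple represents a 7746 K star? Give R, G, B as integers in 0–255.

t = 7746/100 = 77.46; the t > 66 branch applies.
R = 329.7·(77.46 − 60)^(-0.1332) = 329.7·17.46^(-0.1332) = 329.7·0.68322 = 225.257.
G = 288.1·(77.46 − 60)^(-0.07551) = 288.1·17.46^(-0.07551) = 288.1·0.80577 = 232.143.
B = 255 by definition for t > 66.
Rounded: (225, 232, 255).

R=225, G=232, B=255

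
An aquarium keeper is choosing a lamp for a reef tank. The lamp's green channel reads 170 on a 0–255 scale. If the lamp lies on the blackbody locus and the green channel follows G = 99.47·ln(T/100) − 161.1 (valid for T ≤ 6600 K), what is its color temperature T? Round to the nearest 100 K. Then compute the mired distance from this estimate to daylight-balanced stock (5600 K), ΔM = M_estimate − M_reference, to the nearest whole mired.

+179 mireds

ln t = (170 + 161.1) / 99.47 = 3.3286.
t = e^3.3286 = 27.900.
T = 100·t = 2790 K → 2800 K to the nearest 100 K.
M_estimate = 10⁶/2800 = 357.14; M_reference = 10⁶/5600 = 178.57.
ΔM = 357.14 − 178.57 = 178.57 → +179 mireds.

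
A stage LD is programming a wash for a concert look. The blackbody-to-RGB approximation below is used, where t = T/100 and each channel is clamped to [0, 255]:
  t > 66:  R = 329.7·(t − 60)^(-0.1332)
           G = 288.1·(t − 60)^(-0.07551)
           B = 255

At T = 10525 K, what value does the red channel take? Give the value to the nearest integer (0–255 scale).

198

t = 10525/100 = 105.25; the t > 66 branch applies.
R = 329.7·(105.25 − 60)^(-0.1332) = 329.7·45.25^(-0.1332) = 329.7·0.60183 = 198.422.
Rounded: 198.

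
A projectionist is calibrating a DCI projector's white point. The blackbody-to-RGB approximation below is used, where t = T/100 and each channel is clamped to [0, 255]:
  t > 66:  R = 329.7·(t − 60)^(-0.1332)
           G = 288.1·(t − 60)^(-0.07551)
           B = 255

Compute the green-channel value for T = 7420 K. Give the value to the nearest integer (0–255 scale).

236

t = 7420/100 = 74.2; the t > 66 branch applies.
G = 288.1·(74.2 − 60)^(-0.07551) = 288.1·14.2^(-0.07551) = 288.1·0.81845 = 235.795.
Rounded: 236.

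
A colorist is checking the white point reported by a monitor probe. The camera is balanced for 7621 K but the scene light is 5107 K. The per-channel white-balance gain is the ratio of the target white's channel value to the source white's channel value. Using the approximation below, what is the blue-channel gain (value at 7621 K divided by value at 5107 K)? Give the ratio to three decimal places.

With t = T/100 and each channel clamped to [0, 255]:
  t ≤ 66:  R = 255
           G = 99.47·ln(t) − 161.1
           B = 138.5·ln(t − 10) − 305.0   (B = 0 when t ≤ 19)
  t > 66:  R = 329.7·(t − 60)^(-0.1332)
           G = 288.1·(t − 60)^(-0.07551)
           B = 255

At 5107 K (t = 51.07):
  B = 138.5·ln(51.07 − 10) − 305.0 = 138.5·ln 41.07 − 305.0 = 138.5·3.7153 − 305.0 = 209.566.
At 7621 K (t = 76.21):
  B = 255 by definition for t > 66.
Gain = 255.000 / 209.566 = 1.2168 → 1.217.

1.217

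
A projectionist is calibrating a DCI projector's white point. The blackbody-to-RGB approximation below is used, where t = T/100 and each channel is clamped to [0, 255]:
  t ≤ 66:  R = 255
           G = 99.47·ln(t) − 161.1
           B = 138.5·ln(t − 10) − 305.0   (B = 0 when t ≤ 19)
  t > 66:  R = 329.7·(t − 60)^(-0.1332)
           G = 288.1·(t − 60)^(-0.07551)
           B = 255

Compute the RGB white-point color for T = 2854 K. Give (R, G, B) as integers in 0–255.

(255, 172, 99)

t = 2854/100 = 28.54; the t ≤ 66 branch applies.
R = 255 by definition for t ≤ 66.
G = 99.47·ln 28.54 − 161.1 = 99.47·3.3513 − 161.1 = 172.254.
B = 138.5·ln(28.54 − 10) − 305.0 = 138.5·ln 18.54 − 305.0 = 138.5·2.9199 − 305.0 = 99.410.
Rounded: (255, 172, 99).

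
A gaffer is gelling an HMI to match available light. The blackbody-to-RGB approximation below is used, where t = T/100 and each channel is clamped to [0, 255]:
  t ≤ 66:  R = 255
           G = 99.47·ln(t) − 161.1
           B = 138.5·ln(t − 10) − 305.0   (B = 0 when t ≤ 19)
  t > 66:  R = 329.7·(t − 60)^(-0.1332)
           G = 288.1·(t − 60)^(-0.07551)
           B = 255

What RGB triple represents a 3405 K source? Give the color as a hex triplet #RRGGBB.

#FFBE87

t = 3405/100 = 34.05; the t ≤ 66 branch applies.
R = 255 by definition for t ≤ 66.
G = 99.47·ln 34.05 − 161.1 = 99.47·3.5278 − 161.1 = 189.813.
B = 138.5·ln(34.05 − 10) − 305.0 = 138.5·ln 24.05 − 305.0 = 138.5·3.1801 − 305.0 = 135.449.
Rounded: (255, 190, 135).
In hex: #FFBE87.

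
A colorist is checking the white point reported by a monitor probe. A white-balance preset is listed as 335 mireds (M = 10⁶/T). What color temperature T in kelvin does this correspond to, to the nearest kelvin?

T = 10⁶ / 335 = 2985.07 K → 2985 K.

2985 K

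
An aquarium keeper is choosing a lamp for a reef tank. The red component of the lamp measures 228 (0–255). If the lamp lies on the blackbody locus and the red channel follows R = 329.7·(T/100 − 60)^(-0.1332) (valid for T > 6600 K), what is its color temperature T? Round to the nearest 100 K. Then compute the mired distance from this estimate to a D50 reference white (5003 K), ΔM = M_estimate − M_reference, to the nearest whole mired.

-68 mireds

(t − 60)^(-0.1332) = 228/329.7 = 0.69154.
t − 60 = 0.69154^(1/-0.1332) = 0.69154^(-7.508) = 15.943, so t = 75.943.
T = 100·t = 7594 K → 7600 K to the nearest 100 K.
M_estimate = 10⁶/7600 = 131.58; M_reference = 10⁶/5003 = 199.88.
ΔM = 131.58 − 199.88 = -68.30 → -68 mireds.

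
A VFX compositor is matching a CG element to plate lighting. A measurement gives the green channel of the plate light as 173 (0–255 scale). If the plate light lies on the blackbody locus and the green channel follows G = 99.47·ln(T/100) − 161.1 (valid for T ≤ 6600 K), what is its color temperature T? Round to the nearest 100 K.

2900 K

ln t = (173 + 161.1) / 99.47 = 3.3588.
t = e^3.3588 = 28.755.
T = 100·t = 2875 K → 2900 K to the nearest 100 K.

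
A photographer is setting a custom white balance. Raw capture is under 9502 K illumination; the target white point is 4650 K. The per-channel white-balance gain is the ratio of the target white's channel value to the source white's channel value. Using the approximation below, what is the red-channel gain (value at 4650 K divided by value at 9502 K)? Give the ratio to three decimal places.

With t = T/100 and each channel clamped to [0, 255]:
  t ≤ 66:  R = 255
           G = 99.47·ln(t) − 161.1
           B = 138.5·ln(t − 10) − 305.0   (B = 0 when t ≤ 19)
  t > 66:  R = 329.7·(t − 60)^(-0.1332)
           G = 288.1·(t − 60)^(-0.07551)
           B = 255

1.242

At 9502 K (t = 95.02):
  R = 329.7·(95.02 − 60)^(-0.1332) = 329.7·35.02^(-0.1332) = 329.7·0.62273 = 205.313.
At 4650 K (t = 46.5):
  R = 255 by definition for t ≤ 66.
Gain = 255.000 / 205.313 = 1.2420 → 1.242.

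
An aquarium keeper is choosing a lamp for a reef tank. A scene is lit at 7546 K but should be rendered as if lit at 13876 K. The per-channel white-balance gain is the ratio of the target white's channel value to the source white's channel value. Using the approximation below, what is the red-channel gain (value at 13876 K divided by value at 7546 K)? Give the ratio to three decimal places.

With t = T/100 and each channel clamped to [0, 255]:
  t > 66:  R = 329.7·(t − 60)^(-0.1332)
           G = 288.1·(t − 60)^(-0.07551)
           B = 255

At 7546 K (t = 75.46):
  R = 329.7·(75.46 − 60)^(-0.1332) = 329.7·15.46^(-0.1332) = 329.7·0.69438 = 228.937.
At 13876 K (t = 138.76):
  R = 329.7·(138.76 − 60)^(-0.1332) = 329.7·78.76^(-0.1332) = 329.7·0.55900 = 184.302.
Gain = 184.302 / 228.937 = 0.8050 → 0.805.

0.805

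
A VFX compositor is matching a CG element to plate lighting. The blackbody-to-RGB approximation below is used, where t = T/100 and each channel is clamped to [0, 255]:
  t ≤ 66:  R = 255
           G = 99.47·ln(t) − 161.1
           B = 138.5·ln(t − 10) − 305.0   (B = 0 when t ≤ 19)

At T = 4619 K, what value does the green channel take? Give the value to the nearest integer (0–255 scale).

220

t = 4619/100 = 46.19; the t ≤ 66 branch applies.
G = 99.47·ln 46.19 − 161.1 = 99.47·3.8328 − 161.1 = 220.145.
Rounded: 220.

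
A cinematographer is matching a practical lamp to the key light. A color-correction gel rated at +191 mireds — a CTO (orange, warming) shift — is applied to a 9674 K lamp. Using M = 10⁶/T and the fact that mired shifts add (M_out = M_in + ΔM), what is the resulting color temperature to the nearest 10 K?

M_in = 10⁶/9674 = 103.37 mireds.
M_out = 103.37 + (+191) = 294.37 mireds.
T_out = 10⁶/294.37 = 3397.1 K → 3400 K.

3400 K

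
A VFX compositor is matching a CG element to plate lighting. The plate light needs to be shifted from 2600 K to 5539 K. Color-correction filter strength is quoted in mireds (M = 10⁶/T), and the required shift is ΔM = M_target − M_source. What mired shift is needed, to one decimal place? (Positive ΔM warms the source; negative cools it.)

-204.1 mireds

M_source = 10⁶/2600 = 384.615; M_target = 10⁶/5539 = 180.538.
ΔM = 180.538 − 384.615 = -204.077 → -204.1 mireds, a cooling shift.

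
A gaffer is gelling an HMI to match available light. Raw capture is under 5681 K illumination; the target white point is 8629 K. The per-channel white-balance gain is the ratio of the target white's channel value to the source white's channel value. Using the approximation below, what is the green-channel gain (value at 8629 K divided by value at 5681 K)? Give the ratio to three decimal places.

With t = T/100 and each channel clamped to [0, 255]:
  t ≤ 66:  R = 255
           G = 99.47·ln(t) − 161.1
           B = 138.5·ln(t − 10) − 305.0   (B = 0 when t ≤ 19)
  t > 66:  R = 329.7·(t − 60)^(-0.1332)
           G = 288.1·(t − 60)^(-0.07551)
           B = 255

0.935

At 5681 K (t = 56.81):
  G = 99.47·ln 56.81 − 161.1 = 99.47·4.0397 − 161.1 = 240.730.
At 8629 K (t = 86.29):
  G = 288.1·(86.29 − 60)^(-0.07551) = 288.1·26.29^(-0.07551) = 288.1·0.78125 = 225.079.
Gain = 225.079 / 240.730 = 0.9350 → 0.935.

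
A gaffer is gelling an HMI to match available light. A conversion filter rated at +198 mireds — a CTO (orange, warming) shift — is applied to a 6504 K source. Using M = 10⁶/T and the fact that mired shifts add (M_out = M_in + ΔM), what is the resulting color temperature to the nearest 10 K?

M_in = 10⁶/6504 = 153.75 mireds.
M_out = 153.75 + (+198) = 351.75 mireds.
T_out = 10⁶/351.75 = 2842.9 K → 2840 K.

2840 K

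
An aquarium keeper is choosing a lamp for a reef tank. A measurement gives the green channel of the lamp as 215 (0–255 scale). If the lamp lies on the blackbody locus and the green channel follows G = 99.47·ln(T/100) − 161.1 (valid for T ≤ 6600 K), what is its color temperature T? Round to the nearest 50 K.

ln t = (215 + 161.1) / 99.47 = 3.7810.
t = e^3.7810 = 43.862.
T = 100·t = 4386 K → 4400 K to the nearest 50 K.

4400 K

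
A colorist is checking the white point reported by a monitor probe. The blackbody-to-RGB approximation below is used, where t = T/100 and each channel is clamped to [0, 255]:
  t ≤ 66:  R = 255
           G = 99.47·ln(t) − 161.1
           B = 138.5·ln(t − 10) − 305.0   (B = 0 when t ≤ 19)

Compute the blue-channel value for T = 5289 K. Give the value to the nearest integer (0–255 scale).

216

t = 5289/100 = 52.89; the t ≤ 66 branch applies.
B = 138.5·ln(52.89 − 10) − 305.0 = 138.5·ln 42.89 − 305.0 = 138.5·3.7586 − 305.0 = 215.571.
Rounded: 216.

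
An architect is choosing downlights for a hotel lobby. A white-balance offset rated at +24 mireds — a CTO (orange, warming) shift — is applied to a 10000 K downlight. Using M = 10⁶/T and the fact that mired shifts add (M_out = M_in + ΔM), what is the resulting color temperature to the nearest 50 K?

8050 K

M_in = 10⁶/10000 = 100.00 mireds.
M_out = 100.00 + (+24) = 124.00 mireds.
T_out = 10⁶/124.00 = 8064.5 K → 8050 K.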